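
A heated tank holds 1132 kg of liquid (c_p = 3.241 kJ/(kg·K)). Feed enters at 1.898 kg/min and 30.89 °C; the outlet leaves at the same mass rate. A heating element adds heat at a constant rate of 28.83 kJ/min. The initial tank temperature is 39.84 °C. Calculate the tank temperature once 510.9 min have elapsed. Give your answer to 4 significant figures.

M c_p dT/dt = ṁ c_p (T_in − T) + Q̇.
τ = M/ṁ = 596.417 min; T_ss = T_in + Q̇/(ṁ c_p) = 30.89 + 28.83/(1.898·3.241) = 35.5767 °C.
T approaches T_ss exponentially: T(t) = T_ss + (T₀ − T_ss) e^(−t/τ).
T(510.9) = 35.5767 + (4.26328)·e^(−510.9/596.417) = 35.5767 + (4.26328)·0.424597 = 37.3869 °C.

37.39 °C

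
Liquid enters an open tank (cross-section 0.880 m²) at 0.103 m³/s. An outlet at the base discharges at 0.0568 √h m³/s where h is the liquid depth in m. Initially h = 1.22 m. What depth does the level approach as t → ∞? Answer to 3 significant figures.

A dh/dt = Q_in − 0.0568 √h. Steady state requires inflow = outflow:
Q_in = 0.0568 √h_ss ⇒ √h_ss = 0.103/0.0568 = 1.8134.
h_ss = 1.8134² = 3.2883 m. (Since h₀ = 1.22 m < h_ss, the level will rise toward this value.)

3.29 m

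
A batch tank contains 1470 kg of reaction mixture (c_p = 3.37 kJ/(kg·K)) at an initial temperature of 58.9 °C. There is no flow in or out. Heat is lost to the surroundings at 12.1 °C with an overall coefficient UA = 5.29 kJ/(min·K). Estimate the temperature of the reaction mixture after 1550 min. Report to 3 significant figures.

21.0 °C

Lumped-capacitance energy balance: M c_p dT/dt = UA(T_amb − T).
dT/dt = (T_ss − T)/τ with T_ss = T_amb = 12.100 °C, τ = M c_p/UA = 1470·3.37/5.29 = 936.47 min.
Integrating: T(t) = T_ss + (T₀ − T_ss) e^(−t/τ).
T(1550) = 12.100 + (46.800)·0.19106 = 21.042 °C.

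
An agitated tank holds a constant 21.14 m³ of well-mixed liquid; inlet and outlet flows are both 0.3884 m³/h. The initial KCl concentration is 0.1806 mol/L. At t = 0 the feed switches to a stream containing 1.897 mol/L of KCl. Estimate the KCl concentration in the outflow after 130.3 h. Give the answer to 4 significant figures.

1.740 mol/L

Species balance on the tank: V dC/dt = Q(C_in − C).
Rewrite as dC/dt + C/τ = C_in/τ, τ = V/Q = 54.4284 h.
This is linear first-order; C(t) = C_in + (C₀ − C_in) e^(−t/τ).
C(130.3) = 1.897 + (0.1806 − 1.897)·e^(−130.3/54.4284) = 1.897 + (-1.71640)·0.0912667 = 1.74035 mol/L.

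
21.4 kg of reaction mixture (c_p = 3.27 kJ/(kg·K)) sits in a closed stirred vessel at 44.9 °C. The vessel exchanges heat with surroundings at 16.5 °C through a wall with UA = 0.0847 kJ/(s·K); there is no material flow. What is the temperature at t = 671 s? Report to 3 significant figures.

Lumped-capacitance energy balance: M c_p dT/dt = UA(T_amb − T).
dT/dt = (T_ss − T)/τ with T_ss = T_amb = 16.500 °C, τ = M c_p/UA = 21.4·3.27/0.0847 = 826.19 s.
T approaches T_ss exponentially: T(t) = T_ss + (T₀ − T_ss) e^(−t/τ).
T(671) = 16.500 + (28.400)·0.44390 = 29.107 °C.

29.1 °C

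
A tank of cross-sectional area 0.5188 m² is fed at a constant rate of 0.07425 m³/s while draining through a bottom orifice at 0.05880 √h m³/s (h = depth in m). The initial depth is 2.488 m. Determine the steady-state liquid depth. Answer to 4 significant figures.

Level balance: A dh/dt = 0.07425 − 0.05880 √h. Setting dh/dt = 0:
Q_in = 0.05880 √h_ss ⇒ √h_ss = 0.07425/0.05880 = 1.26276.
h_ss = 1.26276² = 1.59455 m. (Since h₀ = 2.488 m > h_ss, the level will fall toward this value.)

1.595 m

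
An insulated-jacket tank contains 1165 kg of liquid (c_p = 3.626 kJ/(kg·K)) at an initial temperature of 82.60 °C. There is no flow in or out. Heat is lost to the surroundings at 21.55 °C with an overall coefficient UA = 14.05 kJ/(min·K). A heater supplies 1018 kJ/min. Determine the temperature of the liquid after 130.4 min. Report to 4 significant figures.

First-law balance (no shaft work): M c_p dT/dt = −UA(T − T_amb) + Q̇.
dT/dt = (T_ss − T)/τ with T_ss = T_amb + Q̇/UA = 21.55 + 1018/14.05 = 94.0055 °C, τ = M c_p/UA = 1165·3.626/14.05 = 300.661 min.
T approaches T_ss exponentially: T(t) = T_ss + (T₀ − T_ss) e^(−t/τ).
T(130.4) = 94.0055 + (-11.4055)·0.648100 = 86.6136 °C.

86.61 °C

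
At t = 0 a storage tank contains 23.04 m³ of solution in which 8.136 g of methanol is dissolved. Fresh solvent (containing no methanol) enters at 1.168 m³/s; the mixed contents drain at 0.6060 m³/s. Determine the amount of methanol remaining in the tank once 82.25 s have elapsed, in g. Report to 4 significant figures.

Total volume: dV/dt = Q_in − Q_out = 0.562000 m³/s, so V(t) = 23.04 + 0.562000 t and V(82.25) = 69.2645 m³.
Solute balance: dm/dt = 0 − Q_out C = −Q_out m/V(t).
Separate: dm/m = −Q_out dt/V(t) ⇒ ln(m/m₀) = −(Q_out/(Q_in−Q_out)) ln(V/V₀).
m = m₀ (V₀/V)^(Q_out/(Q_in−Q_out)) = 8.136 × (23.04/69.2645)^(1.07829) = 2.48289 g.

2.483 g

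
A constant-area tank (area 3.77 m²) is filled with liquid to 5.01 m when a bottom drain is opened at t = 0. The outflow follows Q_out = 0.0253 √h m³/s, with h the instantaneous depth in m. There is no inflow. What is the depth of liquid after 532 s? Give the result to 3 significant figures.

With no inflow, A dh/dt = −0.0253 √h.
Separate and integrate: 2(√h − √h₀) = −(0.0253/A) t.
√h = √5.01 − 0.0253·532/(2·3.77) = 2.2383 − 1.7851 = 0.45321.
h = 0.45321² = 0.20540 m.

0.205 m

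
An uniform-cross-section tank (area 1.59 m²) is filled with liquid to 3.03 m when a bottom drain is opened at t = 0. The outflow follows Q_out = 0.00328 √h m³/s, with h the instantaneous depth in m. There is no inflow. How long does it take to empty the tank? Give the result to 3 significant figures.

1690 s

Volume balance on the tank: A dh/dt = −0.00328 √h.
This is separable: 2 d(√h)/dt = −0.00328/A, so √h = √h₀ − (0.00328/(2A)) t.
Set h = 0: 2√h₀ = (0.00328/A) t_empty ⇒ t_empty = 2A√h₀/0.00328.
t_empty = 2·1.59·√3.03/0.00328 = 3.1800·1.7407/0.00328 = 1687.6 s.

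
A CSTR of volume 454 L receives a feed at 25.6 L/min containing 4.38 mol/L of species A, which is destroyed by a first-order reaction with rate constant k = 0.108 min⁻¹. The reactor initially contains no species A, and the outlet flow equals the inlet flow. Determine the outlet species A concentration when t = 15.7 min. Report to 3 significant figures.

1.39 mol/L

Species balance: V dC/dt = Q C_in − Q C − k V C.
This is linear with rate a = Q/V + k = 0.16439 min⁻¹.
C_ss = Q C_in/(Q + kV) = 1.5024 mol/L; C(t) = C_ss + (C₀ − C_ss) e^(−a t).
C(15.7) = 1.5024 + (-1.5024)·e^(−0.16439·15.7) = 1.5024 + (-1.5024)·0.075707 = 1.3887 mol/L.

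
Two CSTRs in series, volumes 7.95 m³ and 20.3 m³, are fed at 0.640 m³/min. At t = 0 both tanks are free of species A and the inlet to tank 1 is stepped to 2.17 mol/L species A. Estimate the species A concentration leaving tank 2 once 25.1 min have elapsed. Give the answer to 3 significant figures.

Species balance on tank i: dCᵢ/dt = (Cᵢ₋₁ − Cᵢ)/τᵢ with τᵢ = Vᵢ/Q.
τ₁ = 7.95/0.640 = 12.422 min; τ₂ = 20.3/0.640 = 31.719 min.
Solving the cascade with C₁(0)=C₂(0)=0 gives C₂(t) = C_in[1 − (τ₁ e^(−t/τ₁) − τ₂ e^(−t/τ₂))/(τ₁ − τ₂)].
At t = 25.1: e^(−t/τ₁) = 0.13257, e^(−t/τ₂) = 0.45324.
C₂ = 2.17·[1 − (12.422·0.13257 − 31.719·0.45324)/(-19.297)] = 2.17·0.34034 = 0.73853 mol/L.

0.739 mol/L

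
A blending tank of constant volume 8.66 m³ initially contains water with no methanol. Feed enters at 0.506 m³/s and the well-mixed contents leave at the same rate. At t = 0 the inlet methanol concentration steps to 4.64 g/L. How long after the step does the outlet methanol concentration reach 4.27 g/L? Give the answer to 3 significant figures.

Accumulation = in − out for the solute gives V dC/dt = Q(C_in − C), so τ = V/Q = 17.115 s.
C(t) = C_in + (C₀ − C_in) e^(−t/τ). Set C = 4.27 and solve for t:
e^(−t/τ) = (C − C_in)/(C₀ − C_in) = (4.27 − 4.64)/(0 − 4.64) = 0.079741
t = −τ ln(…) = 17.115 × 2.5290 = 43.282 s.

43.3 s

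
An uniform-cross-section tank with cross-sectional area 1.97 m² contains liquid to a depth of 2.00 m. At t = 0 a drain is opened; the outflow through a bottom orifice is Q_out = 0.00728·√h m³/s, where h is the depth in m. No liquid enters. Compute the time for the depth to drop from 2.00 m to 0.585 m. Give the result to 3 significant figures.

Mass balance (ρ constant): A dh/dt = −0.00728 √h.
This is separable: 2 d(√h)/dt = −0.00728/A, so √h = √h₀ − (0.00728/(2A)) t.
t = 2A(√h₀ − √h)/0.00728 = 2·1.97·(√2.00 − √0.585)/0.00728
  = 3.9400 × (1.4142 − 0.76485) / 0.00728 = 351.44 s.

351 s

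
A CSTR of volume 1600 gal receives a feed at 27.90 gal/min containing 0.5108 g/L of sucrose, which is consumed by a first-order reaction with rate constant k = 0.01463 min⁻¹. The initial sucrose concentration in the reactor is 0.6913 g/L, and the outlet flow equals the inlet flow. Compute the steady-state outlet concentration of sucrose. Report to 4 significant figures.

0.2778 g/L

Species balance: V dC/dt = Q C_in − Q C − k V C.
Steady state (dC/dt = 0): C_ss = Q C_in/(Q + kV) = C_in/(1 + kV/Q).
C_ss = 27.90·0.5108/(27.90 + 0.01463·1600) = 14.2513/51.3080 = 0.277760 g/L.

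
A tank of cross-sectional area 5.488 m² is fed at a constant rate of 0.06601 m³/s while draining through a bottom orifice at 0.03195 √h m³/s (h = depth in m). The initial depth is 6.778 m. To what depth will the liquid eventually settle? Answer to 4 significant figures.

4.269 m

Level balance: A dh/dt = 0.06601 − 0.03195 √h. Setting dh/dt = 0:
Q_in = 0.03195 √h_ss ⇒ √h_ss = 0.06601/0.03195 = 2.06604.
h_ss = 2.06604² = 4.26852 m. (Since h₀ = 6.778 m > h_ss, the level will fall toward this value.)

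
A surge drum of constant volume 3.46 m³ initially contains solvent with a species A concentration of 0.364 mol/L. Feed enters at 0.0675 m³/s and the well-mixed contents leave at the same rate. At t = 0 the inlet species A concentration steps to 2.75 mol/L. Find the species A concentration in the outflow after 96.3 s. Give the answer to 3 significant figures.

Transient balance on the dissolved component: V dC/dt = Q(C_in − C).
So dC/dt = (C_in − C)/τ with τ = V/Q = 3.46/0.0675 = 51.259 s.
C approaches C_in exponentially: C(t) = C_in + (C₀ − C_in) e^(−t/τ).
C(96.3) = 2.75 + (0.364 − 2.75)·e^(−96.3/51.259) = 2.75 + (-2.3860)·0.15279 = 2.3854 mol/L.

2.39 mol/L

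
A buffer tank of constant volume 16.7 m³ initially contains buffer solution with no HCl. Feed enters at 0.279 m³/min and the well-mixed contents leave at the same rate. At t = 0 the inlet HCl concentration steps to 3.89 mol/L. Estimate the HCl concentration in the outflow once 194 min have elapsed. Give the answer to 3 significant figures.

3.74 mol/L

Species balance on the tank: V dC/dt = Q(C_in − C).
So dC/dt = (C_in − C)/τ with τ = V/Q = 16.7/0.279 = 59.857 min.
This is linear first-order; C(t) = C_in + (C₀ − C_in) e^(−t/τ).
C(194) = 3.89 + (0 − 3.89)·e^(−194/59.857) = 3.89 + (-3.8900)·0.039122 = 3.7378 mol/L.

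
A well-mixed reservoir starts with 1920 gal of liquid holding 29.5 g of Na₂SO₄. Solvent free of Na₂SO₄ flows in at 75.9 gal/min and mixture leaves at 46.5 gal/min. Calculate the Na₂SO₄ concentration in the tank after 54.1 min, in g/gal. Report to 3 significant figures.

Let m(t) be the amount of Na₂SO₄. Volume: V(t) = V₀ + (Q_in − Q_out) t = 1920 + 29.400 t; V(54.1) = 3510.5 gal.
No Na₂SO₄ enters, so dm/dt = −Q_out · (m/V).
dm/m = −Q_out dt/(V₀ + 29.400 t); integrating gives ln(m/m₀) = −(Q_out/(Q_in−Q_out)) ln(V/V₀).
m = m₀ (V₀/V)^(Q_out/(Q_in−Q_out)) = 29.5 × (1920/3510.5)^(1.5816) = 11.358 g.
C = m/V = 11.358/3510.5 = 0.0032355 g/gal.

0.00324 g/gal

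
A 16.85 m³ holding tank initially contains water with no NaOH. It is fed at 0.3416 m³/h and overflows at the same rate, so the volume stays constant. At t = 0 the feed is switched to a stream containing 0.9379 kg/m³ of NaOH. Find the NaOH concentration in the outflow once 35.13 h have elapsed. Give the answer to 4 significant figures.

0.4778 kg/m³

Mass balance on the solute (V constant): V dC/dt = Q(C_in − C).
Rewrite as dC/dt + C/τ = C_in/τ, τ = V/Q = 49.3267 h.
This is linear first-order; C(t) = C_in + (C₀ − C_in) e^(−t/τ).
C(35.13) = 0.9379 + (0 − 0.9379)·e^(−35.13/49.3267) = 0.9379 + (-0.937900)·0.490568 = 0.477796 kg/m³.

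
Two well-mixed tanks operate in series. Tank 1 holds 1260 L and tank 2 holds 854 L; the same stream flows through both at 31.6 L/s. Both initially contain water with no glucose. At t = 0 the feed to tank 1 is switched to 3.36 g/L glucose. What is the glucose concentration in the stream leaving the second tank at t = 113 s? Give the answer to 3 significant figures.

2.86 g/L

Each tank obeys Vᵢ dCᵢ/dt = Q(Cᵢ₋₁ − Cᵢ), so τᵢ = Vᵢ/Q.
τ₁ = 1260/31.6 = 39.873 s; τ₂ = 854/31.6 = 27.025 s.
Solving the cascade with C₁(0)=C₂(0)=0 gives C₂(t) = C_in[1 − (τ₁ e^(−t/τ₁) − τ₂ e^(−t/τ₂))/(τ₁ − τ₂)].
At t = 113: e^(−t/τ₁) = 0.058779, e^(−t/τ₂) = 0.015279.
C₂ = 3.36·[1 − (39.873·0.058779 − 27.025·0.015279)/(12.848)] = 3.36·0.84972 = 2.8551 g/L.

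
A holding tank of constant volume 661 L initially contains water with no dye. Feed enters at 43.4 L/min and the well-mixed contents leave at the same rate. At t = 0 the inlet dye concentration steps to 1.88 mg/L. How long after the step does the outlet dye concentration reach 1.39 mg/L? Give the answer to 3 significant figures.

20.5 min

Accumulation = in − out for the solute gives V dC/dt = Q(C_in − C), so τ = V/Q = 15.230 min.
C(t) = C_in + (C₀ − C_in) e^(−t/τ). Set C = 1.39 and solve for t:
e^(−t/τ) = (C − C_in)/(C₀ − C_in) = (1.39 − 1.88)/(0 − 1.88) = 0.26064
t = −τ ln(…) = 15.230 × 1.3446 = 20.479 min.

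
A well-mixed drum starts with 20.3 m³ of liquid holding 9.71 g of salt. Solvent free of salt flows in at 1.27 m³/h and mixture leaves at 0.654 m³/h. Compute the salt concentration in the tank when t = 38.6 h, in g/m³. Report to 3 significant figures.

0.0967 g/m³

Let m(t) be the amount of salt. Volume: V(t) = V₀ + (Q_in − Q_out) t = 20.3 + 0.61600 t; V(38.6) = 44.078 m³.
Species balance (pure solvent in): dm/dt = −Q_out · m/V(t).
dm/m = −Q_out dt/(V₀ + 0.61600 t); integrating gives ln(m/m₀) = −(Q_out/(Q_in−Q_out)) ln(V/V₀).
m = m₀ (V₀/V)^(Q_out/(Q_in−Q_out)) = 9.71 × (20.3/44.078)^(1.0617) = 4.2631 g.
C = m/V = 4.2631/44.078 = 0.096718 g/m³.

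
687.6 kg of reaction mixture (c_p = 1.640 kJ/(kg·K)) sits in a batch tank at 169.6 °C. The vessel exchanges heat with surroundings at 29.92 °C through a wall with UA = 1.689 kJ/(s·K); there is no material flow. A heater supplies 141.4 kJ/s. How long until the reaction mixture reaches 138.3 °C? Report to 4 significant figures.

M c_p dT/dt = −UA(T − T_amb) + Q̇.
τ = M c_p/UA = 667.652 s; T_ss = T_amb + Q̇/UA = 29.92 + 141.4/1.689 = 113.638 °C.
T(t) = T_ss + (T₀ − T_ss)e^(−t/τ); set T = 138.3:
t = −τ ln[(T − T_ss)/(T₀ − T_ss)] = −667.652 · ln(0.440690) = 547.083 s.

547.1 s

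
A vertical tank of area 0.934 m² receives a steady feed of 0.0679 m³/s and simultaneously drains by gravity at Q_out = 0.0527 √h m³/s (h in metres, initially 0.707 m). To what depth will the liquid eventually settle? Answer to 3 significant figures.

1.66 m

Accumulation of liquid (constant cross-section A): A dh/dt = Q_in − 0.0527 √h. At steady state dh/dt = 0:
Q_in = 0.0527 √h_ss ⇒ √h_ss = 0.0679/0.0527 = 1.2884.
h_ss = 1.2884² = 1.6600 m. (Since h₀ = 0.707 m < h_ss, the level will rise toward this value.)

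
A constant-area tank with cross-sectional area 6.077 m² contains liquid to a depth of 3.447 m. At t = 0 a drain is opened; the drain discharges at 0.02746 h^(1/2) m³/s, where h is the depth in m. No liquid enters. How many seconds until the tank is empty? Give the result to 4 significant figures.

A dh/dt = −Q_out = −0.02746 √h.
Separate and integrate: 2(√h − √h₀) = −(0.02746/A) t.
Tank is empty when √h = 0: t_empty = 2A√h₀/0.02746.
t_empty = 2·6.077·√3.447/0.02746 = 12.1540·1.85661/0.02746 = 821.749 s.

821.7 s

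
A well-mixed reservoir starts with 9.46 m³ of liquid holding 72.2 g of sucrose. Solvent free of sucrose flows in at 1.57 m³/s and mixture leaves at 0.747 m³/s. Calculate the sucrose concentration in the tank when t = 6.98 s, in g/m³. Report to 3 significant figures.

3.09 g/m³

Let m(t) be the amount of sucrose. Volume: V(t) = V₀ + (Q_in − Q_out) t = 9.46 + 0.82300 t; V(6.98) = 15.205 m³.
Solute balance: dm/dt = 0 − Q_out C = −Q_out m/V(t).
dm/m = −Q_out dt/(V₀ + 0.82300 t); integrating gives ln(m/m₀) = −(Q_out/(Q_in−Q_out)) ln(V/V₀).
m = m₀ (V₀/V)^(Q_out/(Q_in−Q_out)) = 72.2 × (9.46/15.205)^(0.90765) = 46.934 g.
C = m/V = 46.934/15.205 = 3.0868 g/m³.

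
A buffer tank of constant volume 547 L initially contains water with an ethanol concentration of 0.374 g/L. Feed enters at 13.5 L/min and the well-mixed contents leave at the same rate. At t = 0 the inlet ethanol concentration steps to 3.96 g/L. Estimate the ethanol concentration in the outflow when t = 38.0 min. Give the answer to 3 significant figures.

2.56 g/L

Transient balance on the dissolved component: V dC/dt = Q(C_in − C).
Rewrite as dC/dt + C/τ = C_in/τ, τ = V/Q = 40.519 min.
This is linear first-order; C(t) = C_in + (C₀ − C_in) e^(−t/τ).
C(38.0) = 3.96 + (0.374 − 3.96)·e^(−38.0/40.519) = 3.96 + (-3.5860)·0.39147 = 2.5562 g/L.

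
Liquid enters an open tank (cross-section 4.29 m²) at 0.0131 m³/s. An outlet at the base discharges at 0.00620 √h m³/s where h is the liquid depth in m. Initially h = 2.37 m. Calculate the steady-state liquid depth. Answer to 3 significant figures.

Level balance: A dh/dt = 0.0131 − 0.00620 √h. Setting dh/dt = 0:
Q_in = 0.00620 √h_ss ⇒ √h_ss = 0.0131/0.00620 = 2.1129.
h_ss = 2.1129² = 4.4644 m. (Since h₀ = 2.37 m < h_ss, the level will rise toward this value.)

4.46 m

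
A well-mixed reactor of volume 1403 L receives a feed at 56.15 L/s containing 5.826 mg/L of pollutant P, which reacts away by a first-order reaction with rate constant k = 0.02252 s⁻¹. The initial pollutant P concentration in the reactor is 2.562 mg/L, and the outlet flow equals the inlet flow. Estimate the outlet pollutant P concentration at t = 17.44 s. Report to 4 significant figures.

3.336 mg/L

V dC/dt = Q(C_in − C) − k V C.
dC/dt = (Q/V) C_in − (Q/V + k) C; effective rate a = Q/V + k = 0.0400214 + 0.02252 = 0.0625414 s⁻¹.
C_ss = Q C_in/(Q + kV) = 3.72816 mg/L; C(t) = C_ss + (C₀ − C_ss) e^(−a t).
C(17.44) = 3.72816 + (-1.16616)·e^(−0.0625414·17.44) = 3.72816 + (-1.16616)·0.335974 = 3.33636 mg/L.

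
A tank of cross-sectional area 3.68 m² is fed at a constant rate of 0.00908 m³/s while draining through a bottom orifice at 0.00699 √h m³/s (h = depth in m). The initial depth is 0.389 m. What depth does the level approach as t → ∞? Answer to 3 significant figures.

1.69 m

Level balance: A dh/dt = 0.00908 − 0.00699 √h. Setting dh/dt = 0:
Q_in = 0.00699 √h_ss ⇒ √h_ss = 0.00908/0.00699 = 1.2990.
h_ss = 1.2990² = 1.6874 m. (Since h₀ = 0.389 m < h_ss, the level will rise toward this value.)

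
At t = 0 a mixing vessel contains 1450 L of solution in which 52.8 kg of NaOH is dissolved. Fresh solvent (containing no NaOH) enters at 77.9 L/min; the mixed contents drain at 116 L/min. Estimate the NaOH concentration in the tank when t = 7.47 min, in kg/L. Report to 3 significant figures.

0.0233 kg/L

Total volume: dV/dt = Q_in − Q_out = -38.100 L/min, so V(t) = 1450 − 38.100 t and V(7.47) = 1165.4 L.
Solute balance: dm/dt = 0 − Q_out C = −Q_out m/V(t).
dm/m = −Q_out dt/(V₀ − 38.100 t); integrating gives ln(m/m₀) = −(Q_out/(Q_in−Q_out)) ln(V/V₀).
m = m₀ (V₀/V)^(Q_out/(Q_in−Q_out)) = 52.8 × (1450/1165.4)^(-3.0446) = 27.146 kg.
C = m/V = 27.146/1165.4 = 0.023294 kg/L.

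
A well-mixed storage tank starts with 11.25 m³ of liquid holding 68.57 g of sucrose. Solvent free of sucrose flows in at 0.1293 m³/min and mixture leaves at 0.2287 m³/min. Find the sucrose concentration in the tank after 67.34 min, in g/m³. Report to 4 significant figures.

Let m(t) be the amount of sucrose. Volume: V(t) = V₀ + (Q_in − Q_out) t = 11.25 − 0.0994000 t; V(67.34) = 4.55640 m³.
Species balance (pure solvent in): dm/dt = −Q_out · m/V(t).
dm/m = −Q_out dt/(V₀ − 0.0994000 t); integrating gives ln(m/m₀) = −(Q_out/(Q_in−Q_out)) ln(V/V₀).
m = m₀ (V₀/V)^(Q_out/(Q_in−Q_out)) = 68.57 × (11.25/4.55640)^(-2.30080) = 8.57035 g.
C = m/V = 8.57035/4.55640 = 1.88095 g/m³.

1.881 g/m³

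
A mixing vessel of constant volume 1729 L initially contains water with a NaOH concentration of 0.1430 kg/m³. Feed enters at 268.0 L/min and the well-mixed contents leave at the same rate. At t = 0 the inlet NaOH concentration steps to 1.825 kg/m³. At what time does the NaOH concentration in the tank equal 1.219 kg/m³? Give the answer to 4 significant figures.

6.586 min

Accumulation = in − out for the solute gives V dC/dt = Q(C_in − C), so τ = V/Q = 6.45149 min.
C(t) = C_in + (C₀ − C_in) e^(−t/τ). Set C = 1.219 and solve for t:
e^(−t/τ) = (C − C_in)/(C₀ − C_in) = (1.219 − 1.825)/(0.1430 − 1.825) = 0.360285
t = −τ ln(…) = 6.45149 × 1.02086 = 6.58606 min.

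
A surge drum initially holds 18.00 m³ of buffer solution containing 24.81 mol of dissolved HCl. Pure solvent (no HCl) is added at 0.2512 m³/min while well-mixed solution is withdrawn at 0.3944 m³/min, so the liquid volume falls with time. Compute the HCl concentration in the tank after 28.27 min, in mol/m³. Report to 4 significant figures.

Total volume: dV/dt = Q_in − Q_out = -0.143200 m³/min, so V(t) = 18.00 − 0.143200 t and V(28.27) = 13.9517 m³.
Solute balance: dm/dt = 0 − Q_out C = −Q_out m/V(t).
Separate: dm/m = −Q_out dt/V(t) ⇒ ln(m/m₀) = −(Q_out/(Q_in−Q_out)) ln(V/V₀).
m = m₀ (V₀/V)^(Q_out/(Q_in−Q_out)) = 24.81 × (18.00/13.9517)^(-2.75419) = 12.2996 mol.
C = m/V = 12.2996/13.9517 = 0.881583 mol/m³.

0.8816 mol/m³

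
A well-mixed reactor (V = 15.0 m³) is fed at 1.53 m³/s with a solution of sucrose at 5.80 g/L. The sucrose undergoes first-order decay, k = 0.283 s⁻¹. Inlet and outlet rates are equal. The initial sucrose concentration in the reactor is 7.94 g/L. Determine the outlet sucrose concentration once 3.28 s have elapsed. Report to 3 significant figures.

Accumulation = in − out − consumed: V dC/dt = Q C_in − Q C − k V C.
This is linear with rate a = Q/V + k = 0.38500 s⁻¹.
C_ss = Q C_in/(Q + kV) = 1.5366 g/L; C(t) = C_ss + (C₀ − C_ss) e^(−a t).
C(3.28) = 1.5366 + (6.4034)·e^(−0.38500·3.28) = 1.5366 + (6.4034)·0.28286 = 3.3479 g/L.

3.35 g/L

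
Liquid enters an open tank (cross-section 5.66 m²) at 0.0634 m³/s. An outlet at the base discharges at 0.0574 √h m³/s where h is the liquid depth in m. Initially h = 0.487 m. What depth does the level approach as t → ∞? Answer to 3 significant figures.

1.22 m

Level balance: A dh/dt = 0.0634 − 0.0574 √h. Setting dh/dt = 0:
Q_in = 0.0574 √h_ss ⇒ √h_ss = 0.0634/0.0574 = 1.1045.
h_ss = 1.1045² = 1.2200 m. (Since h₀ = 0.487 m < h_ss, the level will rise toward this value.)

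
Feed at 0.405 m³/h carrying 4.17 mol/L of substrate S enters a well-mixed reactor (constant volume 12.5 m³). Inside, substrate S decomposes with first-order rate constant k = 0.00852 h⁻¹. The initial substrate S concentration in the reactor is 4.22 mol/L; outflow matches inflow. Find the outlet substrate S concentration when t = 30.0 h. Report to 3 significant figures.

Species balance: V dC/dt = Q C_in − Q C − k V C.
dC/dt = (Q/V) C_in − (Q/V + k) C; effective rate a = Q/V + k = 0.032400 + 0.00852 = 0.040920 h⁻¹.
C_ss = Q C_in/(Q + kV) = 3.3018 mol/L; C(t) = C_ss + (C₀ − C_ss) e^(−a t).
C(30.0) = 3.3018 + (0.91824)·e^(−0.040920·30.0) = 3.3018 + (0.91824)·0.29299 = 3.5708 mol/L.

3.57 mol/L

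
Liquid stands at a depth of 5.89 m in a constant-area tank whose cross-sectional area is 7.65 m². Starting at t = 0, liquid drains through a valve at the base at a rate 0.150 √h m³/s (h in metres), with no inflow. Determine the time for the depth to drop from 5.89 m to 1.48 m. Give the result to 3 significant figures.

123 s

A dh/dt = −Q_out = −0.150 √h.
∫ h^(−1/2) dh = −(0.150/A) ∫ dt, giving 2√h = 2√h₀ − (0.150/A) t.
t = 2A(√h₀ − √h)/0.150 = 2·7.65·(√5.89 − √1.48)/0.150
  = 15.300 × (2.4269 − 1.2166) / 0.150 = 123.46 s.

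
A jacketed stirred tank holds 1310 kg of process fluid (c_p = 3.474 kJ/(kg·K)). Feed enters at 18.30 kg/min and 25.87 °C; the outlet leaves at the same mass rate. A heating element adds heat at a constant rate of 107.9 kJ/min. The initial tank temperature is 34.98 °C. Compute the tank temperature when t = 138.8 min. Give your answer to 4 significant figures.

28.63 °C

First-law balance (no shaft work): M c_p dT/dt = ṁ c_p (T_in − T) + 107.9.
Rearrange: dT/dt = (T_ss − T)/τ with τ = M/ṁ = 71.5847 min and T_ss = T_in + Q̇/(ṁ c_p) = 27.5672 °C.
T approaches T_ss exponentially: T(t) = T_ss + (T₀ − T_ss) e^(−t/τ).
T(138.8) = 27.5672 + (7.41277)·e^(−138.8/71.5847) = 27.5672 + (7.41277)·0.143853 = 28.6336 °C.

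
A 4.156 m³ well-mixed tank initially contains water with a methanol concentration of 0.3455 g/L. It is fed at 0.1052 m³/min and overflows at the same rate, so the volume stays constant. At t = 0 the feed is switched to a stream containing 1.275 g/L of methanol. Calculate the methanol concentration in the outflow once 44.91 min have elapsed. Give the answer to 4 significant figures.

Species balance on the tank: V dC/dt = Q(C_in − C).
Rewrite as dC/dt + C/τ = C_in/τ, τ = V/Q = 39.5057 min.
C approaches C_in exponentially: C(t) = C_in + (C₀ − C_in) e^(−t/τ).
C(44.91) = 1.275 + (0.3455 − 1.275)·e^(−44.91/39.5057) = 1.275 + (-0.929500)·0.320845 = 0.976775 g/L.

0.9768 g/L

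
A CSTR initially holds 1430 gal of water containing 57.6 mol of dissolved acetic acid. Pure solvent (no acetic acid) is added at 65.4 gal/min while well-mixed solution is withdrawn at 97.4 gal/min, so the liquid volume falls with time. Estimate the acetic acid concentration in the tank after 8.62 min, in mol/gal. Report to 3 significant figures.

Total volume: dV/dt = Q_in − Q_out = -32.000 gal/min, so V(t) = 1430 − 32.000 t and V(8.62) = 1154.2 gal.
Species balance (pure solvent in): dm/dt = −Q_out · m/V(t).
dm/m = −Q_out dt/(V₀ − 32.000 t); integrating gives ln(m/m₀) = −(Q_out/(Q_in−Q_out)) ln(V/V₀).
m = m₀ (V₀/V)^(Q_out/(Q_in−Q_out)) = 57.6 × (1430/1154.2)^(-3.0438) = 30.001 mol.
C = m/V = 30.001/1154.2 = 0.025994 mol/gal.

0.0260 mol/gal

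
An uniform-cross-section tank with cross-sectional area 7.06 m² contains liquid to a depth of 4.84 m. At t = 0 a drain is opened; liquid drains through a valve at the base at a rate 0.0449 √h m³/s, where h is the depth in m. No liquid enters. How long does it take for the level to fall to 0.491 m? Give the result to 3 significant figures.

With no inflow, A dh/dt = −0.0449 √h.
∫ h^(−1/2) dh = −(0.0449/A) ∫ dt, giving 2√h = 2√h₀ − (0.0449/A) t.
t = 2A(√h₀ − √h)/0.0449 = 2·7.06·(√4.84 − √0.491)/0.0449
  = 14.120 × (2.2000 − 0.70071) / 0.0449 = 471.49 s.

471 s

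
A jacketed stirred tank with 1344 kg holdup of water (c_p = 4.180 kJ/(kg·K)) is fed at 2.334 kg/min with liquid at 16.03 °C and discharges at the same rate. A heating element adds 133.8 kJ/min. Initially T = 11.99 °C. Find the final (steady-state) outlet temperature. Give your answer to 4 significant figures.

M c_p dT/dt = ṁ c_p (T_in − T) + Q̇.
At steady state dT/dt = 0 ⇒ T_ss = T_in + Q̇/(ṁ c_p) = 16.03 + 133.8/(2.334·4.180) = 29.7445 °C.

29.74 °C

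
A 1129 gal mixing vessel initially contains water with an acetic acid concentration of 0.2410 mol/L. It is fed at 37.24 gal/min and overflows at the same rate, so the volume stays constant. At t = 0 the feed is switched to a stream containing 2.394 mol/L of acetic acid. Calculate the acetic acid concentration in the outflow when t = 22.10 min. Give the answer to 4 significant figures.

Transient balance on the dissolved component: V dC/dt = Q(C_in − C).
Time constant τ = V/Q = 1129/37.24 = 30.3169 min.
Integrating: C(t) = C_in + (C₀ − C_in) e^(−t/τ).
C(22.10) = 2.394 + (0.2410 − 2.394)·e^(−22.10/30.3169) = 2.394 + (-2.15300)·0.482407 = 1.35538 mol/L.

1.355 mol/L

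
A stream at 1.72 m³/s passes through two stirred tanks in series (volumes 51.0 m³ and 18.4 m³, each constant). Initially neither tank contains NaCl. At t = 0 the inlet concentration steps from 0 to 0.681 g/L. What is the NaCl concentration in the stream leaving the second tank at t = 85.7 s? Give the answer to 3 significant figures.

0.622 g/L

Each tank obeys Vᵢ dCᵢ/dt = Q(Cᵢ₋₁ − Cᵢ), so τᵢ = Vᵢ/Q.
τ₁ = 51.0/1.72 = 29.651 s; τ₂ = 18.4/1.72 = 10.698 s.
Tank 1: C₁ = C_in(1 − e^(−t/τ₁)). Tank 2 (τ₁ ≠ τ₂): C₂ = C_in[1 − (τ₁ e^(−t/τ₁) − τ₂ e^(−t/τ₂))/(τ₁ − τ₂)].
At t = 85.7: e^(−t/τ₁) = 0.055561, e^(−t/τ₂) = 0.00033176.
C₂ = 0.681·[1 − (29.651·0.055561 − 10.698·0.00033176)/(18.953)] = 0.681·0.91327 = 0.62193 g/L.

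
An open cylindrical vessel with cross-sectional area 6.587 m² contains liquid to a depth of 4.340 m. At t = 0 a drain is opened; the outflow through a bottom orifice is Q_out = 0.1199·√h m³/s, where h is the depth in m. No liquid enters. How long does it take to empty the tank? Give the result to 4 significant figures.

Unsteady balance on liquid volume: A dh/dt = −0.1199 √h.
Separate and integrate: 2(√h − √h₀) = −(0.1199/A) t.
Tank is empty when √h = 0: t_empty = 2A√h₀/0.1199.
t_empty = 2·6.587·√4.340/0.1199 = 13.1740·2.08327/0.1199 = 228.899 s.

228.9 s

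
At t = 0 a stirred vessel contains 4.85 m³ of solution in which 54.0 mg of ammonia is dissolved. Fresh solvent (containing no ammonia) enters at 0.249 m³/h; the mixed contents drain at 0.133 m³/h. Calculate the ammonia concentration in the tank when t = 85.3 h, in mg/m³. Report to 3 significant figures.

1.02 mg/m³

Total volume: dV/dt = Q_in − Q_out = 0.11600 m³/h, so V(t) = 4.85 + 0.11600 t and V(85.3) = 14.745 m³.
Solute balance: dm/dt = 0 − Q_out C = −Q_out m/V(t).
dm/m = −Q_out dt/(V₀ + 0.11600 t); integrating gives ln(m/m₀) = −(Q_out/(Q_in−Q_out)) ln(V/V₀).
m = m₀ (V₀/V)^(Q_out/(Q_in−Q_out)) = 54.0 × (4.85/14.745)^(1.1466) = 15.091 mg.
C = m/V = 15.091/14.745 = 1.0235 mg/m³.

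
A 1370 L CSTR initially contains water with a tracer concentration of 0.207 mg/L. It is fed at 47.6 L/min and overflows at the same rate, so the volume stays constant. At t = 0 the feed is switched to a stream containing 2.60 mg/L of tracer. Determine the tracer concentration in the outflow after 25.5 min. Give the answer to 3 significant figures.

1.61 mg/L

Mass balance on the solute (V constant): V dC/dt = Q(C_in − C).
So dC/dt = (C_in − C)/τ with τ = V/Q = 1370/47.6 = 28.782 min.
C approaches C_in exponentially: C(t) = C_in + (C₀ − C_in) e^(−t/τ).
C(25.5) = 2.60 + (0.207 − 2.60)·e^(−25.5/28.782) = 2.60 + (-2.3930)·0.41231 = 1.6133 mg/L.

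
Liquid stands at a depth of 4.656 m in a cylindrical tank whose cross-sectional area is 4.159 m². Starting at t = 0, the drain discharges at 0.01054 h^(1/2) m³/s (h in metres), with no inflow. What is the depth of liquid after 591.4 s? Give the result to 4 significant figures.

Volume balance on the tank: A dh/dt = −0.01054 √h.
This is separable: 2 d(√h)/dt = −0.01054/A, so √h = √h₀ − (0.01054/(2A)) t.
√h = √4.656 − 0.01054·591.4/(2·4.159) = 2.15778 − 0.749382 = 1.40840.
h = 1.40840² = 1.98358 m.

1.984 m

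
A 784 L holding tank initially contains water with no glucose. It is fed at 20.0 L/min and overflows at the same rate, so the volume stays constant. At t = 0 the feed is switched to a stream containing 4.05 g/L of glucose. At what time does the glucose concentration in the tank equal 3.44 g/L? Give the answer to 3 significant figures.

Accumulation = in − out for the solute gives V dC/dt = Q(C_in − C), so τ = V/Q = 39.200 min.
C(t) = C_in + (C₀ − C_in) e^(−t/τ). Set C = 3.44 and solve for t:
e^(−t/τ) = (C − C_in)/(C₀ − C_in) = (3.44 − 4.05)/(0 − 4.05) = 0.15062
t = −τ ln(…) = 39.200 × 1.8930 = 74.206 min.

74.2 min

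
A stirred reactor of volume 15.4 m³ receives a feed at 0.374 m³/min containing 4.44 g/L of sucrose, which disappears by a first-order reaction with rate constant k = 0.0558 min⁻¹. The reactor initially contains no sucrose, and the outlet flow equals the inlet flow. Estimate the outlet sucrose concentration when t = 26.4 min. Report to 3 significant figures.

1.18 g/L

Accumulation = in − out − consumed: V dC/dt = Q C_in − Q C − k V C.
dC/dt = (Q/V) C_in − (Q/V + k) C; effective rate a = Q/V + k = 0.024286 + 0.0558 = 0.080086 min⁻¹.
C_ss = Q C_in/(Q + kV) = 1.3464 g/L; C(t) = C_ss + (C₀ − C_ss) e^(−a t).
C(26.4) = 1.3464 + (-1.3464)·e^(−0.080086·26.4) = 1.3464 + (-1.3464)·0.12072 = 1.1839 g/L.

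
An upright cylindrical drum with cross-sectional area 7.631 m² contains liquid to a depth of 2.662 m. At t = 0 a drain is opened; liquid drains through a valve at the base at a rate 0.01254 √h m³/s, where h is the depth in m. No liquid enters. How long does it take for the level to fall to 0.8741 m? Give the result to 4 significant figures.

A dh/dt = −Q_out = −0.01254 √h.
This is separable: 2 d(√h)/dt = −0.01254/A, so √h = √h₀ − (0.01254/(2A)) t.
t = 2A(√h₀ − √h)/0.01254 = 2·7.631·(√2.662 − √0.8741)/0.01254
  = 15.2620 × (1.63156 − 0.934933) / 0.01254 = 847.845 s.

847.8 s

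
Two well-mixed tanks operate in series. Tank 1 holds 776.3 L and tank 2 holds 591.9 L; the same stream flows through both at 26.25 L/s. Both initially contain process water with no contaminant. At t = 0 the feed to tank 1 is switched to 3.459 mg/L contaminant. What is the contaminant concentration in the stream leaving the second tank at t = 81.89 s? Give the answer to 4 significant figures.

Time constants: τᵢ = Vᵢ/Q for each well-mixed tank.
τ₁ = 776.3/26.25 = 29.5733 s; τ₂ = 591.9/26.25 = 22.5486 s.
Solving the cascade with C₁(0)=C₂(0)=0 gives C₂(t) = C_in[1 − (τ₁ e^(−t/τ₁) − τ₂ e^(−t/τ₂))/(τ₁ − τ₂)].
At t = 81.89: e^(−t/τ₁) = 0.0627216, e^(−t/τ₂) = 0.0264707.
C₂ = 3.459·[1 − (29.5733·0.0627216 − 22.5486·0.0264707)/(7.02476)] = 3.459·0.820918 = 2.83955 mg/L.

2.840 mg/L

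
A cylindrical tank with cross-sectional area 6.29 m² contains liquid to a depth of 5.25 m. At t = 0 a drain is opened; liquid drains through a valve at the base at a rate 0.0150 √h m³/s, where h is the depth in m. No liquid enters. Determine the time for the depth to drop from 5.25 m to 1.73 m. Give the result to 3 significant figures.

819 s

With no inflow, A dh/dt = −0.0150 √h.
Separate and integrate: 2(√h − √h₀) = −(0.0150/A) t.
t = 2A(√h₀ − √h)/0.0150 = 2·6.29·(√5.25 − √1.73)/0.0150
  = 12.580 × (2.2913 − 1.3153) / 0.0150 = 818.53 s.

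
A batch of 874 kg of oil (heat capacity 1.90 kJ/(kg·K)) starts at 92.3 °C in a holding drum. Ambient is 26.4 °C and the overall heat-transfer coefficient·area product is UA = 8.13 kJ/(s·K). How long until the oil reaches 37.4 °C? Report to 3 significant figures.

Energy balance: M c_p dT/dt = −UA(T − T_amb).
τ = M c_p/UA = 204.26 s; T_ss = T_amb = 26.400 °C.
T(t) = T_ss + (T₀ − T_ss)e^(−t/τ); set T = 37.4:
t = −τ ln[(T − T_ss)/(T₀ − T_ss)] = −204.26 · ln(0.16692) = 365.67 s.

366 s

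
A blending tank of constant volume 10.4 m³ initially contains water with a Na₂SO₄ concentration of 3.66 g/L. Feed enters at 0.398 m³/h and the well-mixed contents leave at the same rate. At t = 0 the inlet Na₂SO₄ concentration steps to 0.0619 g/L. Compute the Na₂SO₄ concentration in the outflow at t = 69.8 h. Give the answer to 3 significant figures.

0.311 g/L

Accumulation = in − out for the solute gives V dC/dt = Q(C_in − C).
Rewrite as dC/dt + C/τ = C_in/τ, τ = V/Q = 26.131 h.
Integrating: C(t) = C_in + (C₀ − C_in) e^(−t/τ).
C(69.8) = 0.0619 + (3.66 − 0.0619)·e^(−69.8/26.131) = 0.0619 + (3.5981)·0.069170 = 0.31078 g/L.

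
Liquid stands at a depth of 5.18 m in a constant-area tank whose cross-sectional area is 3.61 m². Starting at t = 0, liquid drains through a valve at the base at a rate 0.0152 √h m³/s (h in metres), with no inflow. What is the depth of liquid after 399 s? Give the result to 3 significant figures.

Unsteady balance on liquid volume: A dh/dt = −0.0152 √h.
This is separable: 2 d(√h)/dt = −0.0152/A, so √h = √h₀ − (0.0152/(2A)) t.
√h = √5.18 − 0.0152·399/(2·3.61) = 2.2760 − 0.84000 = 1.4360.
h = 1.4360² = 2.0620 m.

2.06 m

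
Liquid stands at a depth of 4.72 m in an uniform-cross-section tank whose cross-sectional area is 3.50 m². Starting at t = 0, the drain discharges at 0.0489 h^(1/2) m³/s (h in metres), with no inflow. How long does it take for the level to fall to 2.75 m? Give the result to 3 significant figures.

73.6 s

A dh/dt = −Q_out = −0.0489 √h.
This is separable: 2 d(√h)/dt = −0.0489/A, so √h = √h₀ − (0.0489/(2A)) t.
t = 2A(√h₀ − √h)/0.0489 = 2·3.50·(√4.72 − √2.75)/0.0489
  = 7.0000 × (2.1726 − 1.6583) / 0.0489 = 73.614 s.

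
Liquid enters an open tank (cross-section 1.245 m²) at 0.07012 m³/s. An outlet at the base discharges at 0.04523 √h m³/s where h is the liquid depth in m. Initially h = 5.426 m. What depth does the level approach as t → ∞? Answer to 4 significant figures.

2.403 m

A dh/dt = Q_in − 0.04523 √h. Steady state requires inflow = outflow:
Q_in = 0.04523 √h_ss ⇒ √h_ss = 0.07012/0.04523 = 1.55030.
h_ss = 1.55030² = 2.40343 m. (Since h₀ = 5.426 m > h_ss, the level will fall toward this value.)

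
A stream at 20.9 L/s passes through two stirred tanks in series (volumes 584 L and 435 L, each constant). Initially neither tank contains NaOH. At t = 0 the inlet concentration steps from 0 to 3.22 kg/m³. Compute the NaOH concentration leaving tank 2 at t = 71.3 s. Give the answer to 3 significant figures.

Each tank obeys Vᵢ dCᵢ/dt = Q(Cᵢ₋₁ − Cᵢ), so τᵢ = Vᵢ/Q.
τ₁ = 584/20.9 = 27.943 s; τ₂ = 435/20.9 = 20.813 s.
Tank 1: C₁ = C_in(1 − e^(−t/τ₁)). Tank 2 (τ₁ ≠ τ₂): C₂ = C_in[1 − (τ₁ e^(−t/τ₁) − τ₂ e^(−t/τ₂))/(τ₁ − τ₂)].
At t = 71.3: e^(−t/τ₁) = 0.077952, e^(−t/τ₂) = 0.032527.
C₂ = 3.22·[1 − (27.943·0.077952 − 20.813·0.032527)/(7.1292)] = 3.22·0.78943 = 2.5420 kg/m³.

2.54 kg/m³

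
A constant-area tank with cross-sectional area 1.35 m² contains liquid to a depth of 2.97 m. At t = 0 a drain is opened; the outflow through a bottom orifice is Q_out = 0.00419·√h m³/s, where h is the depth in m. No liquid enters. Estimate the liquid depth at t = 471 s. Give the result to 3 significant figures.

0.985 m

With no inflow, A dh/dt = −0.00419 √h.
This is separable: 2 d(√h)/dt = −0.00419/A, so √h = √h₀ − (0.00419/(2A)) t.
√h = √2.97 − 0.00419·471/(2·1.35) = 1.7234 − 0.73092 = 0.99245.
h = 0.99245² = 0.98495 m.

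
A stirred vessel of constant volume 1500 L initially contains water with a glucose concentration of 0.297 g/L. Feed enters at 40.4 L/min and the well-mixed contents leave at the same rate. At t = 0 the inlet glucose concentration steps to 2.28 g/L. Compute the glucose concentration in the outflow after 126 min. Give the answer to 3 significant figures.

2.21 g/L

Accumulation = in − out for the solute gives V dC/dt = Q(C_in − C).
So dC/dt = (C_in − C)/τ with τ = V/Q = 1500/40.4 = 37.129 min.
Integrating: C(t) = C_in + (C₀ − C_in) e^(−t/τ).
C(126) = 2.28 + (0.297 − 2.28)·e^(−126/37.129) = 2.28 + (-1.9830)·0.033588 = 2.2134 g/L.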